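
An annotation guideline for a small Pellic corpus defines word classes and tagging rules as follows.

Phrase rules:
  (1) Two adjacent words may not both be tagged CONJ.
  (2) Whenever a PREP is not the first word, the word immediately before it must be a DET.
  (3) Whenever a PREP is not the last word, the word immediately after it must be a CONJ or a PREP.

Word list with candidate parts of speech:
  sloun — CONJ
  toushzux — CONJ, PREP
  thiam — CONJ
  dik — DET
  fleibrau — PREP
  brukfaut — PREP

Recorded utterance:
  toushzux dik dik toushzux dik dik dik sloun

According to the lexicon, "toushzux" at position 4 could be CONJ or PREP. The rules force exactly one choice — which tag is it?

Candidates per position — 1:toushzux {CONJ,PREP}; 2:dik {DET}; 3:dik {DET}; 4:toushzux {CONJ,PREP}; 5:dik {DET}; 6:dik {DET}; 7:dik {DET}; 8:sloun {CONJ}.
At position 1, choosing PREP makes rule 3 impossible to satisfy; hence CONJ.
At position 4, choosing PREP makes rule 3 impossible to satisfy; hence CONJ.
The unique satisfying tagging is: CONJ DET DET CONJ DET DET DET CONJ.
Rule-by-rule: rule 1 satisfied; rule 2 satisfied; rule 3 satisfied.

CONJ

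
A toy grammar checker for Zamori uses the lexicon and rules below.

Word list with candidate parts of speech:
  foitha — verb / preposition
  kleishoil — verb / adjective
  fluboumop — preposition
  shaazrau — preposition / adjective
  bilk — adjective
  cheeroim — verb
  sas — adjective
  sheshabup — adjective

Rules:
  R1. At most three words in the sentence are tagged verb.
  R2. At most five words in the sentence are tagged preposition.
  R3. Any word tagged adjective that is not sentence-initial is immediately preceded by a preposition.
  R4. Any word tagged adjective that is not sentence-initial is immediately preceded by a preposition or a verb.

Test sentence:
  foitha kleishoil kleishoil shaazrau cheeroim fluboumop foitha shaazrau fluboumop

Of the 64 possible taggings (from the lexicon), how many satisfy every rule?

3

Candidates per position — 1:foitha {verb,preposition}; 2:kleishoil {verb,adjective}; 3:kleishoil {verb,adjective}; 4:shaazrau {preposition,adjective}; 5:cheeroim {verb}; 6:fluboumop {preposition}; 7:foitha {verb,preposition}; 8:shaazrau {preposition,adjective}; 9:fluboumop {preposition}.
There are 64 candidate sequences in total.
The sequences that satisfy every rule: preposition verb verb preposition verb preposition preposition adjective preposition; preposition adjective verb preposition verb preposition verb preposition preposition; preposition adjective verb preposition verb preposition preposition adjective preposition.
Count = 3.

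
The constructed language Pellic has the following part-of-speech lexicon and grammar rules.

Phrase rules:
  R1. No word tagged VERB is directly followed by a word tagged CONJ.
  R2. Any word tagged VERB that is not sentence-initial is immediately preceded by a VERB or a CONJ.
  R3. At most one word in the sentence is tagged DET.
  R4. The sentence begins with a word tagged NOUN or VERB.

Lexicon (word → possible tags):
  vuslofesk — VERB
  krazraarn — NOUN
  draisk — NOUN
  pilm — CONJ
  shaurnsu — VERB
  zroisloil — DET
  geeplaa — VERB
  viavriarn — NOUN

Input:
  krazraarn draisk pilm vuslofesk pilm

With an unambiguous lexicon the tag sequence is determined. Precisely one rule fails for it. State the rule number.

1

Fixed tagging: NOUN NOUN CONJ VERB CONJ.
Checking each rule: R1 violated, R2 holds, R3 holds, R4 holds.
Only rule 1 fails.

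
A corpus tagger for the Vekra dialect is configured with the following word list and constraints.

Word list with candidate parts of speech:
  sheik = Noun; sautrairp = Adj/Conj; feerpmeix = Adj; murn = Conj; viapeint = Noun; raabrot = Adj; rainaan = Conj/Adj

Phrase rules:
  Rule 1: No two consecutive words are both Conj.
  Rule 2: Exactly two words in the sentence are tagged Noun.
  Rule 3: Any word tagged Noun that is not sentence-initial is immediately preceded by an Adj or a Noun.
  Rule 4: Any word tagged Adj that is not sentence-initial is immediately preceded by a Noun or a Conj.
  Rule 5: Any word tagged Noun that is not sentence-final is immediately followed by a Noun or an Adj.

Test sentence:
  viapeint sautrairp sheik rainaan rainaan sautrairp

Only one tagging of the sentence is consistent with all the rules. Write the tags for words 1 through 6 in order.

Candidates per position — 1:viapeint {Noun}; 2:sautrairp {Adj,Conj}; 3:sheik {Noun}; 4:rainaan {Conj,Adj}; 5:rainaan {Conj,Adj}; 6:sautrairp {Adj,Conj}.
Word 2 cannot be Conj — rule 3 would then fail for every completion. It is Adj.
Word 4 cannot be Conj — rule 5 would then fail for every completion. It is Adj.
Word 5 cannot be Adj — rule 4 would then fail for every completion. It is Conj.
Word 6 cannot be Conj — rule 1 would then fail for every completion. It is Adj.
So the tagging must be: Noun Adj Noun Adj Conj Adj.
Check: rule 1 ✓; rule 2 ✓; rule 3 ✓; rule 4 ✓; rule 5 ✓.

Noun Adj Noun Adj Conj Adj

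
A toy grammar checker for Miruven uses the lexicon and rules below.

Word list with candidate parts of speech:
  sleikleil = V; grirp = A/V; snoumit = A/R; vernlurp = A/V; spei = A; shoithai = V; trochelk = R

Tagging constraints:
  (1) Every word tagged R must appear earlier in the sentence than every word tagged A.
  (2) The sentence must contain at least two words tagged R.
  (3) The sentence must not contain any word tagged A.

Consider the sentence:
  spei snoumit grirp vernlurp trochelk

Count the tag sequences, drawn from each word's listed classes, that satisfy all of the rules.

0

Candidates per position — 1:spei {A}; 2:snoumit {A,R}; 3:grirp {A,V}; 4:vernlurp {A,V}; 5:trochelk {R}.
There are 8 candidate sequences in total.
Rule 1 cannot be satisfied by any choice of tags from the lexicon.
So there is no consistent tagging.
Count = 0.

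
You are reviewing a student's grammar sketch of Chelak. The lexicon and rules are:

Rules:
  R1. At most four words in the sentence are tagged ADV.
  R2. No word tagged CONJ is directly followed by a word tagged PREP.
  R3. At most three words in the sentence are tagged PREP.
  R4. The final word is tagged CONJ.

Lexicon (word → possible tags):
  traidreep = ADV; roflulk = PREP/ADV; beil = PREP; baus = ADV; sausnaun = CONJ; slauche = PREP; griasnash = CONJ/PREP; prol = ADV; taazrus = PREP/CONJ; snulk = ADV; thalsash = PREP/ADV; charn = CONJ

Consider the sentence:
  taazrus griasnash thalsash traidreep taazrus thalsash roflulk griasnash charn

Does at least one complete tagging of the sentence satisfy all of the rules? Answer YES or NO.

YES

Candidates per position — 1:taazrus {PREP,CONJ}; 2:griasnash {CONJ,PREP}; 3:thalsash {PREP,ADV}; 4:traidreep {ADV}; 5:taazrus {PREP,CONJ}; 6:thalsash {PREP,ADV}; 7:roflulk {PREP,ADV}; 8:griasnash {CONJ,PREP}; 9:charn {CONJ}.
One satisfying assignment: PREP CONJ ADV ADV PREP PREP ADV CONJ CONJ.
Checking: rule 1 ✓; rule 2 ✓; rule 3 ✓; rule 4 ✓.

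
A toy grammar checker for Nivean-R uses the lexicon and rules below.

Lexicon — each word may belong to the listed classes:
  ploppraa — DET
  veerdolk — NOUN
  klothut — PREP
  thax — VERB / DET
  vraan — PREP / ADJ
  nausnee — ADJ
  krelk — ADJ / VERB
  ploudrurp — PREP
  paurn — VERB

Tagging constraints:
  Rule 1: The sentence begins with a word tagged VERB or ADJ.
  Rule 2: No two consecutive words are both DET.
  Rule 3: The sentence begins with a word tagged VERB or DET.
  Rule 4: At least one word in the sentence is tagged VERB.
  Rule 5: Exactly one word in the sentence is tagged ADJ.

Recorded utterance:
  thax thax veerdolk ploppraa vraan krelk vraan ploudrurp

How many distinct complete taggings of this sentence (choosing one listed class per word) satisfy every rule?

Candidates per position — 1:thax {VERB,DET}; 2:thax {VERB,DET}; 3:veerdolk {NOUN}; 4:ploppraa {DET}; 5:vraan {PREP,ADJ}; 6:krelk {ADJ,VERB}; 7:vraan {PREP,ADJ}; 8:ploudrurp {PREP}.
There are 32 candidate sequences in total.
Checking each against the rules leaves 6 sequences.
Count = 6.

6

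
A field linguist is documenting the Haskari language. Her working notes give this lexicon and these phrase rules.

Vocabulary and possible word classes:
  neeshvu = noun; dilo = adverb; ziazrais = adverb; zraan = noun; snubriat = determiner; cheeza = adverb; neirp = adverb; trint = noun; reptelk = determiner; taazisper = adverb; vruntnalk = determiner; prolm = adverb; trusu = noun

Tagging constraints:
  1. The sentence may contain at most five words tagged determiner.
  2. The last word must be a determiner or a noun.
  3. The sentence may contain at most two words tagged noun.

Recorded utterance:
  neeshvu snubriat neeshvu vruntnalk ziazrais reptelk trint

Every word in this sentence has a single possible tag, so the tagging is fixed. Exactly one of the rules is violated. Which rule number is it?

3

Fixed tagging: noun determiner noun determiner adverb determiner noun.
Rule check: R1 pass, R2 pass, R3 fail.
Only rule 3 fails.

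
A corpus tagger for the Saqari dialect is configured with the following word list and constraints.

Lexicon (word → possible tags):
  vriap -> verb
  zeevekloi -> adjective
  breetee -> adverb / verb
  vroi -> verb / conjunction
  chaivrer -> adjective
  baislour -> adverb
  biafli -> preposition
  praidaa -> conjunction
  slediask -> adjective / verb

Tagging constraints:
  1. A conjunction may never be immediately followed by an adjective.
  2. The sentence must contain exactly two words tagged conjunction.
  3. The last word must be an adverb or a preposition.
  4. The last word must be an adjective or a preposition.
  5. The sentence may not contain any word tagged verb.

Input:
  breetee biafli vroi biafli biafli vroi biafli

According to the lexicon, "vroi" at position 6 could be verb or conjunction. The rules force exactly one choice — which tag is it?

Candidates per position — 1:breetee {adverb,verb}; 2:biafli {preposition}; 3:vroi {verb,conjunction}; 4:biafli {preposition}; 5:biafli {preposition}; 6:vroi {verb,conjunction}; 7:biafli {preposition}.
Position 1: verb is ruled out by rule 5; that leaves adverb.
Position 3: verb is ruled out by rule 2; that leaves conjunction.
Position 6: verb is ruled out by rule 2; that leaves conjunction.
The only consistent sequence is: adverb preposition conjunction preposition preposition conjunction preposition.
Checking: rule 1 satisfied; rule 2 satisfied; rule 3 satisfied; rule 4 satisfied; rule 5 satisfied.

conjunction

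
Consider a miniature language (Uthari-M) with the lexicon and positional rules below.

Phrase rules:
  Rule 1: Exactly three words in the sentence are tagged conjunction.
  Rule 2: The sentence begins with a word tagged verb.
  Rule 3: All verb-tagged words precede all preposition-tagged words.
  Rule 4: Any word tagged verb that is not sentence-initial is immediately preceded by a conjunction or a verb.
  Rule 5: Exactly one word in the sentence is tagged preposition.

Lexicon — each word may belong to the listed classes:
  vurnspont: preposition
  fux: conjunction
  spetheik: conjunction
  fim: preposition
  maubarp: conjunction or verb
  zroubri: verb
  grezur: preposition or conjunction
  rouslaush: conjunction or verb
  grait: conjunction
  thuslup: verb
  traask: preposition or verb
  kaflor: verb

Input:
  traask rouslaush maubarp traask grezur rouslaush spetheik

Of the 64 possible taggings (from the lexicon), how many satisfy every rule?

3

Candidates per position — 1:traask {preposition,verb}; 2:rouslaush {conjunction,verb}; 3:maubarp {conjunction,verb}; 4:traask {preposition,verb}; 5:grezur {preposition,conjunction}; 6:rouslaush {conjunction,verb}; 7:spetheik {conjunction}.
There are 64 candidate sequences in total.
The sequences that satisfy every rule: verb conjunction verb verb preposition conjunction conjunction; verb verb conjunction verb preposition conjunction conjunction; verb verb verb preposition conjunction conjunction conjunction.
Count = 3.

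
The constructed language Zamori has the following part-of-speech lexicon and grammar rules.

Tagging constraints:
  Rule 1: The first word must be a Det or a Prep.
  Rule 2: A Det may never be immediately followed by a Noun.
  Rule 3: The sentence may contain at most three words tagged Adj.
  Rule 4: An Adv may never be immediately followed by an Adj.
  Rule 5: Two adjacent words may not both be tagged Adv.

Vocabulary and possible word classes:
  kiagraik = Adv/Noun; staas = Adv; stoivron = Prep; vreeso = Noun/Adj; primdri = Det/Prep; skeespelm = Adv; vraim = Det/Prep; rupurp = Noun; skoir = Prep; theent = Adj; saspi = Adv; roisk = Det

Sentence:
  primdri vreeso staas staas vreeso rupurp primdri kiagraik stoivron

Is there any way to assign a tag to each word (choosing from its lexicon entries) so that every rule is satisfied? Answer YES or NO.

Candidates per position — 1:primdri {Det,Prep}; 2:vreeso {Noun,Adj}; 3:staas {Adv}; 4:staas {Adv}; 5:vreeso {Noun,Adj}; 6:rupurp {Noun}; 7:primdri {Det,Prep}; 8:kiagraik {Adv,Noun}; 9:stoivron {Prep}.
Rule 5 cannot be satisfied by any choice of tags from the lexicon.
So there is no consistent tagging.

NO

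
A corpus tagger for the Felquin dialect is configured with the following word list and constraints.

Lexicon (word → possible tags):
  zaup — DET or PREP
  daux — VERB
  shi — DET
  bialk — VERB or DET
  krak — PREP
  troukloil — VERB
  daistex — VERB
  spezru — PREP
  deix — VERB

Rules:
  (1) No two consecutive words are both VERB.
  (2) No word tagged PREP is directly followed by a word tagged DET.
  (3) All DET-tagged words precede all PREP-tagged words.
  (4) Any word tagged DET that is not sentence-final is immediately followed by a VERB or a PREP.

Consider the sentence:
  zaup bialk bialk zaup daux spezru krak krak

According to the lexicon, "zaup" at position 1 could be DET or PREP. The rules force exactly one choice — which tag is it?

Candidates per position — 1:zaup {DET,PREP}; 2:bialk {VERB,DET}; 3:bialk {VERB,DET}; 4:zaup {DET,PREP}; 5:daux {VERB}; 6:spezru {PREP}; 7:krak {PREP}; 8:krak {PREP}.
Position 1: the remaining choice is settled jointly with positions 2, 3, 4 — only DET at position 1 is part of a tagging that satisfies every rule.
The unique satisfying tagging is: DET VERB DET PREP VERB PREP PREP PREP.
Checking: rule 1 holds; rule 2 holds; rule 3 holds; rule 4 holds.

DET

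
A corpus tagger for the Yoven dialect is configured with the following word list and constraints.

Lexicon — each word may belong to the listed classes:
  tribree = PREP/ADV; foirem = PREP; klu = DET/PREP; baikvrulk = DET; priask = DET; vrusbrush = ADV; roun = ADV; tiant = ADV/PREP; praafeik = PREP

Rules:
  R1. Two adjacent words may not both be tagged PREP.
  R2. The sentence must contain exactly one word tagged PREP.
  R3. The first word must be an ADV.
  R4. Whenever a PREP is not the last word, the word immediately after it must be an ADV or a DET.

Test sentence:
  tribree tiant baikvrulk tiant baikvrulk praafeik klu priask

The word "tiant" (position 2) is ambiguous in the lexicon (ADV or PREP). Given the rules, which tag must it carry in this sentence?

Candidates per position — 1:tribree {PREP,ADV}; 2:tiant {ADV,PREP}; 3:baikvrulk {DET}; 4:tiant {ADV,PREP}; 5:baikvrulk {DET}; 6:praafeik {PREP}; 7:klu {DET,PREP}; 8:priask {DET}.
Word 1 cannot be PREP — rule 2 would then fail for every completion. It is ADV.
Word 2 cannot be PREP — rule 2 would then fail for every completion. It is ADV.
Word 4 cannot be PREP — rule 2 would then fail for every completion. It is ADV.
Word 7 cannot be PREP — rule 1 would then fail for every completion. It is DET.
So the tagging must be: ADV ADV DET ADV DET PREP DET DET.
Rule-by-rule: rule 1 ok; rule 2 ok; rule 3 ok; rule 4 ok.

ADV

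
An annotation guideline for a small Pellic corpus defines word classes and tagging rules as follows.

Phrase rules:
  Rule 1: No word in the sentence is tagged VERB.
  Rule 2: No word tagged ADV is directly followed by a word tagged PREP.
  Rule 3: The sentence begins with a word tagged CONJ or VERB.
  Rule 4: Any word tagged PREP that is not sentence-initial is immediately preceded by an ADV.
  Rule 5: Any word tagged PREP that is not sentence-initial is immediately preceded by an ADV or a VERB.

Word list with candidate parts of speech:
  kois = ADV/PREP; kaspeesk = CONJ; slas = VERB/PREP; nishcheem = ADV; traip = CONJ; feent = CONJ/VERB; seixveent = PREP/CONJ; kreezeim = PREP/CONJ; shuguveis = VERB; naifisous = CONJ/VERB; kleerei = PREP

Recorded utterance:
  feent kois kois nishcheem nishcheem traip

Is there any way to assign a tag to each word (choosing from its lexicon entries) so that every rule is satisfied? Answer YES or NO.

YES

Candidates per position — 1:feent {CONJ,VERB}; 2:kois {ADV,PREP}; 3:kois {ADV,PREP}; 4:nishcheem {ADV}; 5:nishcheem {ADV}; 6:traip {CONJ}.
One satisfying assignment: CONJ ADV ADV ADV ADV CONJ.
Verifying each rule — rule 1 ✓; rule 2 ✓; rule 3 ✓; rule 4 ✓; rule 5 ✓.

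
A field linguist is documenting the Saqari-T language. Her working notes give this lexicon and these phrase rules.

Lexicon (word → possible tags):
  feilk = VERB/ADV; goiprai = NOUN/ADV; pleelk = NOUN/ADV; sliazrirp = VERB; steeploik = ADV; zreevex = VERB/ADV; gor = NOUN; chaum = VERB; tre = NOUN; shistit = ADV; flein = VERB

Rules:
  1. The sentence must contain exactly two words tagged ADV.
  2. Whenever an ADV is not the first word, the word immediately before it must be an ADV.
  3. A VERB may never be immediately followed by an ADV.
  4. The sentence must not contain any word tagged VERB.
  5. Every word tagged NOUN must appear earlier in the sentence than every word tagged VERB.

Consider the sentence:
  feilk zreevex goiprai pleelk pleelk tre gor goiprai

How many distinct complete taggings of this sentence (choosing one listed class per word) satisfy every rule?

1

Candidates per position — 1:feilk {VERB,ADV}; 2:zreevex {VERB,ADV}; 3:goiprai {NOUN,ADV}; 4:pleelk {NOUN,ADV}; 5:pleelk {NOUN,ADV}; 6:tre {NOUN}; 7:gor {NOUN}; 8:goiprai {NOUN,ADV}.
There are 64 candidate sequences in total.
The sequences that satisfy every rule: ADV ADV NOUN NOUN NOUN NOUN NOUN NOUN.
Count = 1.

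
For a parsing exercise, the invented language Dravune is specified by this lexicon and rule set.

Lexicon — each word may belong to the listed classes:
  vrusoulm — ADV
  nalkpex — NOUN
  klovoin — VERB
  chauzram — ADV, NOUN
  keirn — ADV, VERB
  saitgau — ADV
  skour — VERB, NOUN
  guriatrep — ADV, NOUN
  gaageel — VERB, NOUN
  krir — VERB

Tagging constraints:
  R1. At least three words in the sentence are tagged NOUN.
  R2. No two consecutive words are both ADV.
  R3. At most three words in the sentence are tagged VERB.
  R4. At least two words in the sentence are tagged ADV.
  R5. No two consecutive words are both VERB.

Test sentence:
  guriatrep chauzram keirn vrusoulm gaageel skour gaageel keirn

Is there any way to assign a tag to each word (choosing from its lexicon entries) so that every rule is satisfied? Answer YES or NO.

Candidates per position — 1:guriatrep {ADV,NOUN}; 2:chauzram {ADV,NOUN}; 3:keirn {ADV,VERB}; 4:vrusoulm {ADV}; 5:gaageel {VERB,NOUN}; 6:skour {VERB,NOUN}; 7:gaageel {VERB,NOUN}; 8:keirn {ADV,VERB}.
One satisfying assignment: ADV NOUN VERB ADV VERB NOUN NOUN VERB.
Checking: rule 1 holds; rule 2 holds; rule 3 holds; rule 4 holds; rule 5 holds.

YES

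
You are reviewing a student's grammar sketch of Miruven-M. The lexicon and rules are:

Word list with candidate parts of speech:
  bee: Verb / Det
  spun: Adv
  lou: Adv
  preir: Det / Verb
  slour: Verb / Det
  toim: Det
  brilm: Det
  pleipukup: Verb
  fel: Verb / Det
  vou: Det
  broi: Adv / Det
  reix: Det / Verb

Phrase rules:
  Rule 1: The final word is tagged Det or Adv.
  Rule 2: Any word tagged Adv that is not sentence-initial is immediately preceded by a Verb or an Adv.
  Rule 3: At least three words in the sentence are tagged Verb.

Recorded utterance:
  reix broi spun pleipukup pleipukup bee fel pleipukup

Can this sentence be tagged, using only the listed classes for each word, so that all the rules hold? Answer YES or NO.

Candidates per position — 1:reix {Det,Verb}; 2:broi {Adv,Det}; 3:spun {Adv}; 4:pleipukup {Verb}; 5:pleipukup {Verb}; 6:bee {Verb,Det}; 7:fel {Verb,Det}; 8:pleipukup {Verb}.
Rule 1 cannot be satisfied by any choice of tags from the lexicon.
So there is no consistent tagging.

NO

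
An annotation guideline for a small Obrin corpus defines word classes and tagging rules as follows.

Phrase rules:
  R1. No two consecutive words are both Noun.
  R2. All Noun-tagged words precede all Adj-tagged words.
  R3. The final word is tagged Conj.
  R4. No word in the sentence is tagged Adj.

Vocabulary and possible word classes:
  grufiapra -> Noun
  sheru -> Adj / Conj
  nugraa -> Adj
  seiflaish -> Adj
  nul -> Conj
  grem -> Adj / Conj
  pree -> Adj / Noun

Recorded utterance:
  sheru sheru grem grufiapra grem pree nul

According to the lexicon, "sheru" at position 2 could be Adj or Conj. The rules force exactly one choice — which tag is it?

Conj

Candidates per position — 1:sheru {Adj,Conj}; 2:sheru {Adj,Conj}; 3:grem {Adj,Conj}; 4:grufiapra {Noun}; 5:grem {Adj,Conj}; 6:pree {Adj,Noun}; 7:nul {Conj}.
Position 1: tagging it Adj would leave rule 2 unsatisfiable, so it must be Conj.
Position 2: tagging it Adj would leave rule 2 unsatisfiable, so it must be Conj.
Position 3: tagging it Adj would leave rule 2 unsatisfiable, so it must be Conj.
Position 5: tagging it Adj would leave rule 4 unsatisfiable, so it must be Conj.
Position 6: tagging it Adj would leave rule 4 unsatisfiable, so it must be Noun.
So the tagging must be: Conj Conj Conj Noun Conj Noun Conj.
Check: rule 1 ok; rule 2 ok; rule 3 ok; rule 4 ok.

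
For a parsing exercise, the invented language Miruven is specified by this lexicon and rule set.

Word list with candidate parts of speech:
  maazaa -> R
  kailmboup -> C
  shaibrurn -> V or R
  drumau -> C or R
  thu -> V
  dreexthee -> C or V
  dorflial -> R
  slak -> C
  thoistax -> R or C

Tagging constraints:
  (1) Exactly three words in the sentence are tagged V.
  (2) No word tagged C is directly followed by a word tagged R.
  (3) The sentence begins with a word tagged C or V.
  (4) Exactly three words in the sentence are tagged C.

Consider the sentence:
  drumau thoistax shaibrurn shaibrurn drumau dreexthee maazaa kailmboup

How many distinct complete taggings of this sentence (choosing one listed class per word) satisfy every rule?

1

Candidates per position — 1:drumau {C,R}; 2:thoistax {R,C}; 3:shaibrurn {V,R}; 4:shaibrurn {V,R}; 5:drumau {C,R}; 6:dreexthee {C,V}; 7:maazaa {R}; 8:kailmboup {C}.
There are 64 candidate sequences in total.
The sequences that satisfy every rule: C C V V R V R C.
Count = 1.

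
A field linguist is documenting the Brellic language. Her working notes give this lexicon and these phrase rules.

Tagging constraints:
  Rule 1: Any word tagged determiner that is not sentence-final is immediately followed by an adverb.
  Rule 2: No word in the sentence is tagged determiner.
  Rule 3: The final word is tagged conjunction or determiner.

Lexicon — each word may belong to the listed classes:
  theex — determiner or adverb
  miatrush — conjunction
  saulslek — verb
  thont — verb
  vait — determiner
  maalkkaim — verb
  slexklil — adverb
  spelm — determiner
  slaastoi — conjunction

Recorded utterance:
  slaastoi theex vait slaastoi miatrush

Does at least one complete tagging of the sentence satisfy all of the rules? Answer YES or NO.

NO

Candidates per position — 1:slaastoi {conjunction}; 2:theex {determiner,adverb}; 3:vait {determiner}; 4:slaastoi {conjunction}; 5:miatrush {conjunction}.
Rule 1 cannot be satisfied by any choice of tags from the lexicon.
So there is no consistent tagging.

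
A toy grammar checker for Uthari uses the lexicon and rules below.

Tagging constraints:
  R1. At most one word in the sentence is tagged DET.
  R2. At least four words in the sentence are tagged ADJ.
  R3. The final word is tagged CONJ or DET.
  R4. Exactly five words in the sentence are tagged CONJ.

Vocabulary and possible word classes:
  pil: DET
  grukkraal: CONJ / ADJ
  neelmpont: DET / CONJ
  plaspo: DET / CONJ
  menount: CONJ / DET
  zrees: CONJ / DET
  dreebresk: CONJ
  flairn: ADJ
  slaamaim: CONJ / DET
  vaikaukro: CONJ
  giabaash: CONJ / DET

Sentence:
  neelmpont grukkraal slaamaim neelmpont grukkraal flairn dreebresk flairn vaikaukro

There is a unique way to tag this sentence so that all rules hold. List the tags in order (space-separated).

Candidates per position — 1:neelmpont {DET,CONJ}; 2:grukkraal {CONJ,ADJ}; 3:slaamaim {CONJ,DET}; 4:neelmpont {DET,CONJ}; 5:grukkraal {CONJ,ADJ}; 6:flairn {ADJ}; 7:dreebresk {CONJ}; 8:flairn {ADJ}; 9:vaikaukro {CONJ}.
Position 2: tagging it CONJ would leave rule 2 unsatisfiable, so it must be ADJ.
Position 5: tagging it CONJ would leave rule 2 unsatisfiable, so it must be ADJ.
Position 1: tagging it DET would leave rule 4 unsatisfiable, so it must be CONJ.
Position 3: tagging it DET would leave rule 4 unsatisfiable, so it must be CONJ.
Position 4: tagging it DET would leave rule 4 unsatisfiable, so it must be CONJ.
So the tagging must be: CONJ ADJ CONJ CONJ ADJ ADJ CONJ ADJ CONJ.
Rule-by-rule: rule 1 ok; rule 2 ok; rule 3 ok; rule 4 ok.

CONJ ADJ CONJ CONJ ADJ ADJ CONJ ADJ CONJ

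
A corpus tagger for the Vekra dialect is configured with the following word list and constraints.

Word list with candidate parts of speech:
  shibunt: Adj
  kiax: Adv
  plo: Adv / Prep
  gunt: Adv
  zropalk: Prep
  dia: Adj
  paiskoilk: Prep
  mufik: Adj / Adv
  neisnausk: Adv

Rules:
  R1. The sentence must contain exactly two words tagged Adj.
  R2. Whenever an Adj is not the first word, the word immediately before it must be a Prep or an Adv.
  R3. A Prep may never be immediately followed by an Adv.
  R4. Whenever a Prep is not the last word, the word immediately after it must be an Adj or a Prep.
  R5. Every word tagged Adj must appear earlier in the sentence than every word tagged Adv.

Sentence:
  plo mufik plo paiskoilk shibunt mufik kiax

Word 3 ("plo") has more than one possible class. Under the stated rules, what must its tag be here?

Candidates per position — 1:plo {Adv,Prep}; 2:mufik {Adj,Adv}; 3:plo {Adv,Prep}; 4:paiskoilk {Prep}; 5:shibunt {Adj}; 6:mufik {Adj,Adv}; 7:kiax {Adv}.
Word 1 cannot be Adv — rule 5 would then fail for every completion. It is Prep.
Word 2 cannot be Adv — rule 3 would then fail for every completion. It is Adj.
Word 3 cannot be Adv — rule 5 would then fail for every completion. It is Prep.
Word 6 cannot be Adj — rule 1 would then fail for every completion. It is Adv.
So the tagging must be: Prep Adj Prep Prep Adj Adv Adv.
Check: rule 1 holds; rule 2 holds; rule 3 holds; rule 4 holds; rule 5 holds.

Prep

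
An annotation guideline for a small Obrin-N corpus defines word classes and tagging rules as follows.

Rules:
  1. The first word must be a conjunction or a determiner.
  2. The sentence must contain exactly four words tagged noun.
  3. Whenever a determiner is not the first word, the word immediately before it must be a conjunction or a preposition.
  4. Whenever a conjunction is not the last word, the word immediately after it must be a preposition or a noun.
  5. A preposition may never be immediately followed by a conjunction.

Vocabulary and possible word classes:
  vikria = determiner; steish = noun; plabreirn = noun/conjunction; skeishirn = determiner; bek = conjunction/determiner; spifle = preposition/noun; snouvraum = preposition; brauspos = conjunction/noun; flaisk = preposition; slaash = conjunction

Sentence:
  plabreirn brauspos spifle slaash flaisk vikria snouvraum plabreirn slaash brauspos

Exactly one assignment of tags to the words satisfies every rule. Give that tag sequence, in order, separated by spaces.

conjunction noun noun conjunction preposition determiner preposition noun conjunction noun

Candidates per position — 1:plabreirn {noun,conjunction}; 2:brauspos {conjunction,noun}; 3:spifle {preposition,noun}; 4:slaash {conjunction}; 5:flaisk {preposition}; 6:vikria {determiner}; 7:snouvraum {preposition}; 8:plabreirn {noun,conjunction}; 9:slaash {conjunction}; 10:brauspos {conjunction,noun}.
Word 1 cannot be noun — rule 1 would then fail for every completion. It is conjunction.
Word 2 cannot be conjunction — rule 2 would then fail for every completion. It is noun.
Word 3 cannot be preposition — rule 2 would then fail for every completion. It is noun.
Word 8 cannot be conjunction — rule 2 would then fail for every completion. It is noun.
Word 10 cannot be conjunction — rule 2 would then fail for every completion. It is noun.
The only consistent sequence is: conjunction noun noun conjunction preposition determiner preposition noun conjunction noun.
Check: rule 1 ✓; rule 2 ✓; rule 3 ✓; rule 4 ✓; rule 5 ✓.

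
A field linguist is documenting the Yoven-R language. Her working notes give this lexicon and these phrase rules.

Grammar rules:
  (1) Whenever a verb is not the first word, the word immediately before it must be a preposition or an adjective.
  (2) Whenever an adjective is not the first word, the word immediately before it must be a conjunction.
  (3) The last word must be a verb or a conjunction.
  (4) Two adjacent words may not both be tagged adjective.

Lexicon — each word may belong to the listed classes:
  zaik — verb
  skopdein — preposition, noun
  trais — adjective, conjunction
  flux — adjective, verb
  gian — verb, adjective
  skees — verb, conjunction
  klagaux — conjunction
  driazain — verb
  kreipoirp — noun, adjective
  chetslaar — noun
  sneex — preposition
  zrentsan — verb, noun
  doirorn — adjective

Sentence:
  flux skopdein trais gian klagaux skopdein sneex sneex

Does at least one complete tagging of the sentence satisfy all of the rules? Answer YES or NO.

Candidates per position — 1:flux {adjective,verb}; 2:skopdein {preposition,noun}; 3:trais {adjective,conjunction}; 4:gian {verb,adjective}; 5:klagaux {conjunction}; 6:skopdein {preposition,noun}; 7:sneex {preposition}; 8:sneex {preposition}.
Rule 3 cannot be satisfied by any choice of tags from the lexicon.
So there is no consistent tagging.

NO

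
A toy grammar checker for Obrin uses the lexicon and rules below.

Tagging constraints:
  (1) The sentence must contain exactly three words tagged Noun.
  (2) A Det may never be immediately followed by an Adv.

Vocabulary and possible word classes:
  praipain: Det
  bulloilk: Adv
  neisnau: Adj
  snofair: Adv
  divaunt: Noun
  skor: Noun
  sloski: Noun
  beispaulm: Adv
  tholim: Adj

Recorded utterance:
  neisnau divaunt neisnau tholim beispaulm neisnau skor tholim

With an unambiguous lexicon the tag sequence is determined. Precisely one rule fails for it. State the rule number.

Fixed tagging: Adj Noun Adj Adj Adv Adj Noun Adj.
Checking each rule: R1 fail, R2 pass.
Only rule 1 fails.

1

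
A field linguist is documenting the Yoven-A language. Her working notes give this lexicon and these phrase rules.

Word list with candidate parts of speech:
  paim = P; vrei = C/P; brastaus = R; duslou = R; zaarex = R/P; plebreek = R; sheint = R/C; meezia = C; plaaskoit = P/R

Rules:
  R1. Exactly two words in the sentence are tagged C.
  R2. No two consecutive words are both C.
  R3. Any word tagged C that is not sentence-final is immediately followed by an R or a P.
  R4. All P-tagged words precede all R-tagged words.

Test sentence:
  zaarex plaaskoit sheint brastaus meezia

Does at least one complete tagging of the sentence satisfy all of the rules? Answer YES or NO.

Candidates per position — 1:zaarex {R,P}; 2:plaaskoit {P,R}; 3:sheint {R,C}; 4:brastaus {R}; 5:meezia {C}.
One satisfying assignment: P R C R C.
Check: rule 1 ok; rule 2 ok; rule 3 ok; rule 4 ok.

YES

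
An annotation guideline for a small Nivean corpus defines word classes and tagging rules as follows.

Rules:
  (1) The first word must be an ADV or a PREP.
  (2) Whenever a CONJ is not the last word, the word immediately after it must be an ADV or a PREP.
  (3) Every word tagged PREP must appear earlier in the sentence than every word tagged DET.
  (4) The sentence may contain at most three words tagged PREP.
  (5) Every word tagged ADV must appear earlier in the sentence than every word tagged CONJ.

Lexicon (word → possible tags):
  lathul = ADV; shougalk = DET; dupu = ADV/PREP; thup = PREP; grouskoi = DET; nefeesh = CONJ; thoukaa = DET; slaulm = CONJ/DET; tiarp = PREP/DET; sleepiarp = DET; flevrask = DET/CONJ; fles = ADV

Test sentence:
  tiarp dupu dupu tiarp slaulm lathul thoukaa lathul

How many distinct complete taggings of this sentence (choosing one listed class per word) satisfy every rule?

Candidates per position — 1:tiarp {PREP,DET}; 2:dupu {ADV,PREP}; 3:dupu {ADV,PREP}; 4:tiarp {PREP,DET}; 5:slaulm {CONJ,DET}; 6:lathul {ADV}; 7:thoukaa {DET}; 8:lathul {ADV}.
There are 32 candidate sequences in total.
Checking each against the rules leaves 7 sequences.
Count = 7.

7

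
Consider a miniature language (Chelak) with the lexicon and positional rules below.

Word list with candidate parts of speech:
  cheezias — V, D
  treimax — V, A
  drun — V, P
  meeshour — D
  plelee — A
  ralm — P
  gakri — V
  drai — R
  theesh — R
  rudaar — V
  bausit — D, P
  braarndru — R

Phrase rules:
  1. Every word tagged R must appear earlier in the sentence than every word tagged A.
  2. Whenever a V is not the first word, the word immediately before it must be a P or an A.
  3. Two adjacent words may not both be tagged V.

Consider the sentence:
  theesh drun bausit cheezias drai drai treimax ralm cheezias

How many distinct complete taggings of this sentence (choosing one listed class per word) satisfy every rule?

Candidates per position — 1:theesh {R}; 2:drun {V,P}; 3:bausit {D,P}; 4:cheezias {V,D}; 5:drai {R}; 6:drai {R}; 7:treimax {V,A}; 8:ralm {P}; 9:cheezias {V,D}.
There are 32 candidate sequences in total.
Checking each against the rules leaves 6 sequences.
Count = 6.

6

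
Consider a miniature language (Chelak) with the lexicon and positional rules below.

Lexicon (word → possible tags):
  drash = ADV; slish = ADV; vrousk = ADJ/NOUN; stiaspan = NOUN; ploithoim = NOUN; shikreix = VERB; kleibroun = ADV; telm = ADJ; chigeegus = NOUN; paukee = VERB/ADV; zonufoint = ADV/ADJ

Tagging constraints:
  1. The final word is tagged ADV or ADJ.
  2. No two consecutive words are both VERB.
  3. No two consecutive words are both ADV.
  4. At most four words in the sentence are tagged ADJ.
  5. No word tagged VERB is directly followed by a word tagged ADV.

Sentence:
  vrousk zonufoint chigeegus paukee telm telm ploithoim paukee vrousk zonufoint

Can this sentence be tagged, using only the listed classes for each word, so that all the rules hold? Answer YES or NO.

YES

Candidates per position — 1:vrousk {ADJ,NOUN}; 2:zonufoint {ADV,ADJ}; 3:chigeegus {NOUN}; 4:paukee {VERB,ADV}; 5:telm {ADJ}; 6:telm {ADJ}; 7:ploithoim {NOUN}; 8:paukee {VERB,ADV}; 9:vrousk {ADJ,NOUN}; 10:zonufoint {ADV,ADJ}.
One satisfying assignment: NOUN ADJ NOUN ADV ADJ ADJ NOUN ADV ADJ ADV.
Verifying each rule — rule 1 satisfied; rule 2 satisfied; rule 3 satisfied; rule 4 satisfied; rule 5 satisfied.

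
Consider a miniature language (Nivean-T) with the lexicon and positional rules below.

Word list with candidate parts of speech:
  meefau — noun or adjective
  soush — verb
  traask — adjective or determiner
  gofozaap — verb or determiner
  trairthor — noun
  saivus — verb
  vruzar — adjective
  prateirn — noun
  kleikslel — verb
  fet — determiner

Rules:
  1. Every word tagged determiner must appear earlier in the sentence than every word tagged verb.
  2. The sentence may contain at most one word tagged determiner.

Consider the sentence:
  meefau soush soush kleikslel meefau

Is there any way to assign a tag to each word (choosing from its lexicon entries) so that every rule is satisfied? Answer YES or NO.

Candidates per position — 1:meefau {noun,adjective}; 2:soush {verb}; 3:soush {verb}; 4:kleikslel {verb}; 5:meefau {noun,adjective}.
One satisfying assignment: adjective verb verb verb noun.
Verifying each rule — rule 1 satisfied; rule 2 satisfied.

YES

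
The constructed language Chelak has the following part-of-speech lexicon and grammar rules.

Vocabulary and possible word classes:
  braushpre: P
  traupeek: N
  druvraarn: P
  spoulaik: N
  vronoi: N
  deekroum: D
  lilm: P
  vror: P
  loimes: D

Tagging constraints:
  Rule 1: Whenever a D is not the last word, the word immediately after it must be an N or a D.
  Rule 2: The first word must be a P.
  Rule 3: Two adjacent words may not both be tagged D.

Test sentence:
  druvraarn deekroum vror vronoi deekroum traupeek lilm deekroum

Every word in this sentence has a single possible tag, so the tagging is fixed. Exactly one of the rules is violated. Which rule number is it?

Fixed tagging: P D P N D N P D.
Applying the rules: R1 violated, R2 holds, R3 holds.
Only rule 1 fails.

1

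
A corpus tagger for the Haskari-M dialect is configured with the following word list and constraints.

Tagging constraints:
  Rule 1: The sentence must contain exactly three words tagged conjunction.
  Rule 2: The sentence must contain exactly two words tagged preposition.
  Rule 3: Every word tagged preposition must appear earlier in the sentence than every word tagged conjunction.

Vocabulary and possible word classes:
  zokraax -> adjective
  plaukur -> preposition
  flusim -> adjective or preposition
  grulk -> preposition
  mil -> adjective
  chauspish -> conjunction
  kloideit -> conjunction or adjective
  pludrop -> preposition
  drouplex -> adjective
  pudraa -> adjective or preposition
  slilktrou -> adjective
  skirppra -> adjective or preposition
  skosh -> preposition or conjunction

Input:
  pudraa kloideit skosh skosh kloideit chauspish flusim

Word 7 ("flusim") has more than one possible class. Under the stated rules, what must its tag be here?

adjective

Candidates per position — 1:pudraa {adjective,preposition}; 2:kloideit {conjunction,adjective}; 3:skosh {preposition,conjunction}; 4:skosh {preposition,conjunction}; 5:kloideit {conjunction,adjective}; 6:chauspish {conjunction}; 7:flusim {adjective,preposition}.
If word 7 were preposition, no tagging could satisfy rule 3; so word 7 is adjective.
The remaining ambiguous positions (1, 2, 3, 4, 5) are resolved jointly — only one combination satisfies every rule.
The only consistent sequence is: preposition adjective preposition conjunction conjunction conjunction adjective.
Checking: rule 1 ✓; rule 2 ✓; rule 3 ✓.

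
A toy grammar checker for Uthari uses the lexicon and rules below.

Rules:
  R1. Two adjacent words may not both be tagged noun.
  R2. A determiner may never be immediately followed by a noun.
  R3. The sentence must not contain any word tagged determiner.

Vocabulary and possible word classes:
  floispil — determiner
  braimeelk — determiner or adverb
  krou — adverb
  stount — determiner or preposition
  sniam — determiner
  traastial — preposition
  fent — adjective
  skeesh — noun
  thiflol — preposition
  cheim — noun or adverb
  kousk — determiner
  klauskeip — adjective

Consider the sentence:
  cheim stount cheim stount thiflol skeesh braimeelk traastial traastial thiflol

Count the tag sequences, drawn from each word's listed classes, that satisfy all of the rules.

Candidates per position — 1:cheim {noun,adverb}; 2:stount {determiner,preposition}; 3:cheim {noun,adverb}; 4:stount {determiner,preposition}; 5:thiflol {preposition}; 6:skeesh {noun}; 7:braimeelk {determiner,adverb}; 8:traastial {preposition}; 9:traastial {preposition}; 10:thiflol {preposition}.
There are 32 candidate sequences in total.
The sequences that satisfy every rule: noun preposition noun preposition preposition noun adverb preposition preposition preposition; noun preposition adverb preposition preposition noun adverb preposition preposition preposition; adverb preposition noun preposition preposition noun adverb preposition preposition preposition; adverb preposition adverb preposition preposition noun adverb preposition preposition preposition.
Count = 4.

4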